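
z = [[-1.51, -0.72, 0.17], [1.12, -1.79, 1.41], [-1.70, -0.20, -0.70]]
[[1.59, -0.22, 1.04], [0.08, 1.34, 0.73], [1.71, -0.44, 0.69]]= z @ [[-0.69, 0.44, -0.41],[-0.88, -0.67, -0.54],[-0.51, -0.25, 0.16]]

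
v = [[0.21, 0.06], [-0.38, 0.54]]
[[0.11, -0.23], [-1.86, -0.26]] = v @[[1.24, -0.78], [-2.57, -1.03]]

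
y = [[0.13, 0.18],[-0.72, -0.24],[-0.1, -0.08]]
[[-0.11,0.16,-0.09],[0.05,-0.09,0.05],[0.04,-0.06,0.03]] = y@[[0.16, -0.24, 0.13], [-0.70, 1.09, -0.58]]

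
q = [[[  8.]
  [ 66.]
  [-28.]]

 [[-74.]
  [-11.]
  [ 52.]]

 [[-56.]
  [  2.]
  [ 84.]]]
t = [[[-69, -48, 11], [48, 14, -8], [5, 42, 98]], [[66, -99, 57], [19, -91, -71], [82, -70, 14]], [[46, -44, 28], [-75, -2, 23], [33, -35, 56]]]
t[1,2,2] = 14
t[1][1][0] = 19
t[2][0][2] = 28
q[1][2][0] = 52.0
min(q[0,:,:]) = -28.0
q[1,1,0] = -11.0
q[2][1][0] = 2.0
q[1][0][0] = -74.0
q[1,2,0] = 52.0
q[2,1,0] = 2.0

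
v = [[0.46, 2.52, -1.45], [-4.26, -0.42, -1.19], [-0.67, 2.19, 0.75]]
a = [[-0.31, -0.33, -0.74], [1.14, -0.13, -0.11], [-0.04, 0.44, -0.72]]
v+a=[[0.15,2.19,-2.19],[-3.12,-0.55,-1.30],[-0.71,2.63,0.03]]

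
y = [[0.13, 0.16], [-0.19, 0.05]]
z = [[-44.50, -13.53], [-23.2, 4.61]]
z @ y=[[-3.21, -7.8],[-3.89, -3.48]]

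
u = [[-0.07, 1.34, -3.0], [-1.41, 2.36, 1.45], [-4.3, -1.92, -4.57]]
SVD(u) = [[-0.30, 0.28, 0.91], [0.14, 0.96, -0.25], [-0.94, 0.05, -0.32]] @ diag([6.886021569882302, 3.0133609134989183, 2.6503514755806687]) @ [[0.56, 0.25, 0.79], [-0.52, 0.84, 0.11], [0.64, 0.47, -0.61]]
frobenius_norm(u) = 7.97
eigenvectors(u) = [[0.44+0.00j, (-0.03+0.58j), (-0.03-0.58j)], [-0.08+0.00j, (-0.7+0j), (-0.7-0j)], [0.90+0.00j, 0.10-0.40j, 0.10+0.40j]]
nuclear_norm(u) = 12.55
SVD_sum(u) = [[-1.16, -0.52, -1.62], [0.53, 0.24, 0.74], [-3.67, -1.64, -5.11]] + [[-0.45,0.72,0.09],[-1.52,2.44,0.31],[-0.08,0.12,0.02]] + [[1.54, 1.14, -1.47], [-0.42, -0.31, 0.41], [-0.55, -0.41, 0.52]]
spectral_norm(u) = 6.89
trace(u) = -2.28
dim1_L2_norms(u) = [3.29, 3.11, 6.56]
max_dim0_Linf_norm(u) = 4.57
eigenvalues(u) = [(-6.49+0j), (2.11+2.01j), (2.11-2.01j)]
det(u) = -54.99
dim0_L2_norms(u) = [4.53, 3.32, 5.66]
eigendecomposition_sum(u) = [[(-1.65+0j), (-0.27+0j), (-2.37-0j)], [(0.29-0j), 0.05-0.00j, 0.42+0.00j], [-3.40+0.00j, (-0.55+0j), (-4.89-0j)]] + [[0.79+0.75j, (0.8-0.93j), -0.31-0.44j],[-0.85+0.99j, 1.16+0.91j, (0.51-0.4j)],[(-0.45-0.63j), (-0.69+0.54j), 0.16+0.35j]] + [[0.79-0.75j, 0.80+0.93j, (-0.31+0.44j)], [-0.85-0.99j, 1.16-0.91j, (0.51+0.4j)], [-0.45+0.63j, -0.69-0.54j, (0.16-0.35j)]]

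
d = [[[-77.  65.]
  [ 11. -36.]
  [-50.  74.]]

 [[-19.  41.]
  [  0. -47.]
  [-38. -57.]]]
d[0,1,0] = 11.0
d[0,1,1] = -36.0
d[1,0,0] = -19.0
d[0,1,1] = -36.0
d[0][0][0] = -77.0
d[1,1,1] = -47.0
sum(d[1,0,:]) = 22.0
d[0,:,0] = [-77.0, 11.0, -50.0]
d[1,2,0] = -38.0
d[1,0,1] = 41.0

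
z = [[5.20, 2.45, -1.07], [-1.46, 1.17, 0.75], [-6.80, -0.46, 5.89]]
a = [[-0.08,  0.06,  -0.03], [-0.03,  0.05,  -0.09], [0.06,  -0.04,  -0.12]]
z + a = [[5.12, 2.51, -1.1], [-1.49, 1.22, 0.66], [-6.74, -0.5, 5.77]]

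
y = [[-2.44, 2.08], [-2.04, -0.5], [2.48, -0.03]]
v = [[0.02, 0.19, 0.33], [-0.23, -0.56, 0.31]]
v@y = [[0.38, -0.06], [2.47, -0.21]]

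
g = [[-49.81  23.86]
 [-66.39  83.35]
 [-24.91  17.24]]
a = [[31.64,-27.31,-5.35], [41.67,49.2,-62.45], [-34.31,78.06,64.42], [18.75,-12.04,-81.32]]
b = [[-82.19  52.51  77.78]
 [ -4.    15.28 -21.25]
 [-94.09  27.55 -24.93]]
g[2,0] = -24.91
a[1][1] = 49.2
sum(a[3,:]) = -74.60999999999999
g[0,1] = 23.86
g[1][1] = 83.35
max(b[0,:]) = 77.78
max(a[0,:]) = 31.64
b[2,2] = -24.93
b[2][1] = 27.55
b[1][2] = -21.25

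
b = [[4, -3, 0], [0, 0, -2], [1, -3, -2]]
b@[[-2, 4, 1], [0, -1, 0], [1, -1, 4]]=[[-8, 19, 4], [-2, 2, -8], [-4, 9, -7]]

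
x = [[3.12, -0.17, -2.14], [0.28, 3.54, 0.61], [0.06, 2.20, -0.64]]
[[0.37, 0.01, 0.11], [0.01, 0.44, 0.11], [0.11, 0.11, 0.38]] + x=[[3.49, -0.16, -2.03],  [0.29, 3.98, 0.72],  [0.17, 2.31, -0.26]]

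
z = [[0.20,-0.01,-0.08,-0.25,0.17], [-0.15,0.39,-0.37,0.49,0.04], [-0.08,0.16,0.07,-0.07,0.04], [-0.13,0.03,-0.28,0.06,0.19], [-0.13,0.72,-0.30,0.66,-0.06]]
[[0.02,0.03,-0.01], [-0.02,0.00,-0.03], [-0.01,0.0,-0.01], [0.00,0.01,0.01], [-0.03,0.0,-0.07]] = z @ [[0.04, 0.04, -0.13], [-0.02, 0.03, -0.08], [-0.04, -0.04, -0.08], [-0.04, -0.04, -0.09], [-0.00, 0.03, -0.09]]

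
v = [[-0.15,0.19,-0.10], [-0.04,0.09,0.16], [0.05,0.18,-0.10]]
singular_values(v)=[0.31, 0.19, 0.13]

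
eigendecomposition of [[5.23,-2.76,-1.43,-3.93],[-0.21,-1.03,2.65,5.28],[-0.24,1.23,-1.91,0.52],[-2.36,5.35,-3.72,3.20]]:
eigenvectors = [[-0.78, 0.03, -0.86, -0.31], [0.31, -0.79, -0.42, -0.71], [0.08, 0.19, -0.10, -0.58], [0.54, 0.58, -0.27, 0.24]]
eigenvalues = [9.2, -5.5, 2.53, -0.73]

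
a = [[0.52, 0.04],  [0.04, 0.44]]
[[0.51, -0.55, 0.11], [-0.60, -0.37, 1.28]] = a@[[1.10,-1.00,-0.02], [-1.46,-0.75,2.92]]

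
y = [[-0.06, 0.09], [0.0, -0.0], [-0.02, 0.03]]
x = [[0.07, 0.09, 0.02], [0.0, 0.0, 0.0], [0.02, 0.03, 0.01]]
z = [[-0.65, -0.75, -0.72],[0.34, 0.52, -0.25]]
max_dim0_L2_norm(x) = 0.09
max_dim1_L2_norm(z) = 1.23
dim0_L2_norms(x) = [0.07, 0.09, 0.02]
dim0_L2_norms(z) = [0.73, 0.91, 0.76]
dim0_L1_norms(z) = [0.99, 1.27, 0.97]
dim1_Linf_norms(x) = [0.09, 0.0, 0.03]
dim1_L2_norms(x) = [0.12, 0.0, 0.04]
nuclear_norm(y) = 0.11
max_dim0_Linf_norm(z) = 0.75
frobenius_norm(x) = 0.12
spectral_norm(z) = 1.29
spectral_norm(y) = 0.11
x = y @ z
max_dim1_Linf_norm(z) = 0.75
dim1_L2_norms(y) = [0.11, 0.0, 0.04]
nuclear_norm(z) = 1.83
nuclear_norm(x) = 0.13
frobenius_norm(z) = 1.40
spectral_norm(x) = 0.12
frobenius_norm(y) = 0.11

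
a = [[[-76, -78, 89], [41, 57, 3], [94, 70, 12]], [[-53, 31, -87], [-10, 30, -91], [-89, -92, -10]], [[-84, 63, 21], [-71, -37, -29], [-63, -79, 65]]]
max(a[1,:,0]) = -10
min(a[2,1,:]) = -71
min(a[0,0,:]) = -78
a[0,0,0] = -76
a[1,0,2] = -87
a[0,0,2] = 89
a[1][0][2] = -87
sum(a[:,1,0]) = -40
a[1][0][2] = -87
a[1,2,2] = -10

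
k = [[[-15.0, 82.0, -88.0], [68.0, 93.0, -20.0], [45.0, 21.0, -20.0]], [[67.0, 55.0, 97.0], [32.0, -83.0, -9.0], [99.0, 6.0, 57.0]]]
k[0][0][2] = -88.0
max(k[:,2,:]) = 99.0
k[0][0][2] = -88.0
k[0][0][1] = 82.0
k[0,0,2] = -88.0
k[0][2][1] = 21.0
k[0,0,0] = -15.0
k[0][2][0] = 45.0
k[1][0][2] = 97.0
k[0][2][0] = 45.0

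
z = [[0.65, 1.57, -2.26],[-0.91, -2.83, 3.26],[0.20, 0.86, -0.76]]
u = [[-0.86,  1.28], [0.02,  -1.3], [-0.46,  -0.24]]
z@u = [[0.51, -0.67], [-0.77, 1.73], [0.19, -0.68]]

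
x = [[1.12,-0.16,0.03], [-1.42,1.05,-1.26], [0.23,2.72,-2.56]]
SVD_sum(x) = [[0.03, -0.19, 0.19],[-0.21, 1.27, -1.24],[-0.44, 2.61, -2.56]] + [[1.08, 0.13, -0.05], [-1.21, -0.15, 0.06], [0.67, 0.08, -0.03]] + [[0.01, -0.1, -0.1], [0.01, -0.07, -0.08], [-0.0, 0.03, 0.03]]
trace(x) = -0.39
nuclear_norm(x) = 6.06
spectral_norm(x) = 4.10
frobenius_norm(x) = 4.47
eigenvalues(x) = [(1.3+0j), (-0.85+0.55j), (-0.85-0.55j)]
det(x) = 1.33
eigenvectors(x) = [[(-0.54+0j), (-0.02-0.02j), (-0.02+0.02j)],[0.70+0.00j, -0.52-0.17j, -0.52+0.17j],[0.46+0.00j, -0.83+0.00j, -0.83-0.00j]]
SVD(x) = [[-0.07, -0.62, -0.79],[0.44, 0.69, -0.58],[0.9, -0.38, 0.22]] @ diag([4.101159311546358, 1.7717644261057406, 0.18342060871887012]) @ [[-0.12, 0.71, -0.69], [-0.99, -0.12, 0.05], [-0.05, 0.69, 0.72]]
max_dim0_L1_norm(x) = 3.93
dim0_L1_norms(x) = [2.77, 3.93, 3.85]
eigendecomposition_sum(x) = [[1.17+0.00j, (-0.14-0j), 0.06+0.00j], [-1.53-0.00j, 0.19+0.00j, -0.07+0.00j], [-1.01-0.00j, (0.12+0j), (-0.05+0j)]] + [[(-0.02+0.06j), -0.01+0.09j, -0.01-0.06j],  [(0.05+1.17j), (0.43+1.46j), -0.59-0.86j],  [0.62+1.66j, 1.30+1.90j, (-1.26-0.97j)]] + [[(-0.02-0.06j), (-0.01-0.09j), -0.01+0.06j], [0.05-1.17j, 0.43-1.46j, -0.59+0.86j], [0.62-1.66j, (1.3-1.9j), -1.26+0.97j]]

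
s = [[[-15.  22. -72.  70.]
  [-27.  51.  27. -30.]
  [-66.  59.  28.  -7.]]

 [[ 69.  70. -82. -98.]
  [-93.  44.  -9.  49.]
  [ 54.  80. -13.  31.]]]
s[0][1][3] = -30.0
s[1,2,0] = 54.0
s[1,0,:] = [69.0, 70.0, -82.0, -98.0]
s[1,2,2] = -13.0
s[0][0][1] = 22.0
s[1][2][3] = 31.0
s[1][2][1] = 80.0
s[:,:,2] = [[-72.0, 27.0, 28.0], [-82.0, -9.0, -13.0]]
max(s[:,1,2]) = 27.0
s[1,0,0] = 69.0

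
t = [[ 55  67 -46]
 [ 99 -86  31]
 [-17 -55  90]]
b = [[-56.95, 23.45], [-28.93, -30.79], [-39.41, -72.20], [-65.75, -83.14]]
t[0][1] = 67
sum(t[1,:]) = 44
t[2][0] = -17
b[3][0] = -65.75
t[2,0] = -17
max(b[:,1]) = 23.45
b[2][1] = -72.2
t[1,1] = -86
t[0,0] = 55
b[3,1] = -83.14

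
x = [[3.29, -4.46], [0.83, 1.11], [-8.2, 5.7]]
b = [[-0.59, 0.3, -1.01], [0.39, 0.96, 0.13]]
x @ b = [[-3.68, -3.29, -3.9], [-0.06, 1.31, -0.69], [7.06, 3.01, 9.02]]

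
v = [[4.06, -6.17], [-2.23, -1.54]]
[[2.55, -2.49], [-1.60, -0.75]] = v @ [[0.69, 0.04],[0.04, 0.43]]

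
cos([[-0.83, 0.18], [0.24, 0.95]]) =[[0.66, -0.01],[-0.01, 0.56]]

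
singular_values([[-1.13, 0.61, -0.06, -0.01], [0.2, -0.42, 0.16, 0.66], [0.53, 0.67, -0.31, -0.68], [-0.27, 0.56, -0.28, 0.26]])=[1.48, 1.28, 0.57, 0.07]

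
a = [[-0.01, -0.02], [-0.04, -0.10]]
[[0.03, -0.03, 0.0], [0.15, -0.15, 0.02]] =a @ [[0.57, -1.03, 0.41], [-1.74, 1.88, -0.33]]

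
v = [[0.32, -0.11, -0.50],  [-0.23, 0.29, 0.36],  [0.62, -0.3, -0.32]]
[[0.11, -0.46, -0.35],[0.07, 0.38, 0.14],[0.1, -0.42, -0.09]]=v @ [[0.47, -0.17, 0.02], [0.74, 0.24, -0.54], [-0.09, 0.75, 0.84]]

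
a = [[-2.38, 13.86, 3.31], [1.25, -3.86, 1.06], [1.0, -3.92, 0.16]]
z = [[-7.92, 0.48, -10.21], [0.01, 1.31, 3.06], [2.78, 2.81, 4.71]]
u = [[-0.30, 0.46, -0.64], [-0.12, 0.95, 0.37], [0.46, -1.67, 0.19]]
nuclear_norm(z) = 18.86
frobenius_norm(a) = 15.58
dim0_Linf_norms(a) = [2.38, 13.86, 3.31]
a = z @ u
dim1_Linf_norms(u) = [0.64, 0.95, 1.67]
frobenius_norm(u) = 2.19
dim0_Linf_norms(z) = [7.92, 2.81, 10.21]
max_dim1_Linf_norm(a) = 13.86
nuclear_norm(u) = 2.83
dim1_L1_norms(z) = [18.61, 4.38, 10.3]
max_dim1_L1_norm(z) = 18.61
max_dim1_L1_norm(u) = 2.32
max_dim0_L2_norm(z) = 11.65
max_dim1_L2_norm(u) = 1.74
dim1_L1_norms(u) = [1.4, 1.44, 2.32]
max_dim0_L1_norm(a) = 21.64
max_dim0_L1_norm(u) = 3.08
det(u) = 0.00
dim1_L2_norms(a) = [14.45, 4.19, 4.05]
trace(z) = -1.90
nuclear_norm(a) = 17.62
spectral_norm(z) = 14.26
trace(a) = -6.08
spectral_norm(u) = 2.05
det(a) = 0.06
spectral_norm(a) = 15.42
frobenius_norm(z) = 14.70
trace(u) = 0.84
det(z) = 60.19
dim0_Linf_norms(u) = [0.46, 1.67, 0.64]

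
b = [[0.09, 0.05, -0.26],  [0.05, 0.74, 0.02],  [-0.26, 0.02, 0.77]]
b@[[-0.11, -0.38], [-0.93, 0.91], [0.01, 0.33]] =[[-0.06, -0.07], [-0.69, 0.66], [0.02, 0.37]]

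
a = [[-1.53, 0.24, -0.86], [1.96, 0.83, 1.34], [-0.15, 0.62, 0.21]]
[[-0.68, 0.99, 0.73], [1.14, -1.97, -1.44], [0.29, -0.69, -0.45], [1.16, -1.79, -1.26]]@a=[[2.87, 1.11, 2.06], [-5.39, -2.25, -3.92], [-1.73, -0.78, -1.27], [-5.09, -1.99, -3.66]]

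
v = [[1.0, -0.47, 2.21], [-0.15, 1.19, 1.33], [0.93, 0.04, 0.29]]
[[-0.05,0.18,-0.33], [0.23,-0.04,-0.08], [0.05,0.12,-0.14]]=v @ [[0.04, 0.12, -0.12], [0.20, -0.04, 0.02], [-0.0, 0.02, -0.09]]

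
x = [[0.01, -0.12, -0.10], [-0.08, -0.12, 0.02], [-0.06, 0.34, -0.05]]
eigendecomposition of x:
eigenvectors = [[0.70+0.00j, (0.28+0.25j), 0.28-0.25j],[-0.26+0.00j, -0.22+0.20j, -0.22-0.20j],[-0.66+0.00j, (0.88+0j), (0.88-0j)]]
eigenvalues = [(0.15+0j), (-0.15+0.06j), (-0.15-0.06j)]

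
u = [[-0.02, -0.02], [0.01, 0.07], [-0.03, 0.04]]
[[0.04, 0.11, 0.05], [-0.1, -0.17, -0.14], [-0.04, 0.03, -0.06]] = u@[[-0.55, -3.51, -0.62], [-1.31, -1.91, -1.85]]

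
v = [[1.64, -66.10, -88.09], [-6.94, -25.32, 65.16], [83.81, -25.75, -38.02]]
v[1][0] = -6.94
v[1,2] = 65.16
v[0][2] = -88.09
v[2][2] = -38.02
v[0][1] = -66.1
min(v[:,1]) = -66.1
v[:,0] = [1.64, -6.94, 83.81]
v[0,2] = -88.09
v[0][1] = -66.1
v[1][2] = 65.16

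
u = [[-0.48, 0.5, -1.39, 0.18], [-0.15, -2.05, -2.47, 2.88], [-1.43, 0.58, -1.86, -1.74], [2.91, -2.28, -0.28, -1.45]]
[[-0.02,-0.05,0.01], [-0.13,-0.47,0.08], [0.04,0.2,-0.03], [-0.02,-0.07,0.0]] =u @ [[-0.02, -0.06, 0.01], [-0.0, 0.02, 0.00], [0.02, 0.05, -0.01], [-0.03, -0.11, 0.02]]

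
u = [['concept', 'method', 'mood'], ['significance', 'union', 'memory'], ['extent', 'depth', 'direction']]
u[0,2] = 'mood'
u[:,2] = ['mood', 'memory', 'direction']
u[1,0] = 'significance'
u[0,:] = ['concept', 'method', 'mood']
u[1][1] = 'union'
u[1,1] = 'union'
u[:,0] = ['concept', 'significance', 'extent']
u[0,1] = 'method'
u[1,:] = ['significance', 'union', 'memory']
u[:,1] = ['method', 'union', 'depth']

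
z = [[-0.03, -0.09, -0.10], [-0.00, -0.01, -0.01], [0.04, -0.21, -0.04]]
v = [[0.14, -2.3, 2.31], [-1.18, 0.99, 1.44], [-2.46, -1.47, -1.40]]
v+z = [[0.11, -2.39, 2.21],[-1.18, 0.98, 1.43],[-2.42, -1.68, -1.44]]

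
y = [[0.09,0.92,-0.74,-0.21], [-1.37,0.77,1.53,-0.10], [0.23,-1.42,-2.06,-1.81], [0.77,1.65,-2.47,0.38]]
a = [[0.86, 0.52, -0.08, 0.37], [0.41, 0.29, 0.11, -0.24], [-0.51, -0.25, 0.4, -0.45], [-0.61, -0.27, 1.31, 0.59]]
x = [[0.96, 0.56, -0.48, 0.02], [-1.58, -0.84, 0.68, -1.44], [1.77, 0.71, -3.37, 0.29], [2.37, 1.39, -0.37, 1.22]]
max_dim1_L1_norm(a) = 2.78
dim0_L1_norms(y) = [2.46, 4.76, 6.8, 2.5]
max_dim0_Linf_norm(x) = 3.37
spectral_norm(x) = 5.02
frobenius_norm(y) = 5.04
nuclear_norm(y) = 8.37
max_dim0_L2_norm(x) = 3.49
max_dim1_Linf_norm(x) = 3.37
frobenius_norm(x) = 5.61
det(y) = -3.45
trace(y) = -0.82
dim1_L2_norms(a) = [1.07, 0.57, 0.83, 1.58]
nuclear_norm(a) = 3.44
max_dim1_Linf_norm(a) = 1.31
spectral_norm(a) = 1.77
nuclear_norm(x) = 8.12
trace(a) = 2.14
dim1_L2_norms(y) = [1.2, 2.2, 3.1, 3.09]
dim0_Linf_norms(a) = [0.86, 0.52, 1.31, 0.59]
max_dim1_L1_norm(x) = 6.14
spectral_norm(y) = 3.93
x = y @ a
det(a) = -0.00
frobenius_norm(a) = 2.16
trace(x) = -2.03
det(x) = 0.05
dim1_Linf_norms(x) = [0.96, 1.58, 3.37, 2.37]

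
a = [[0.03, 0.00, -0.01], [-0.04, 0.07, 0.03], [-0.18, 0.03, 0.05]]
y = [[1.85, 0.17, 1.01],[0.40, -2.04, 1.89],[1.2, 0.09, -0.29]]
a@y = [[0.04, 0.00, 0.03], [-0.01, -0.15, 0.08], [-0.26, -0.09, -0.14]]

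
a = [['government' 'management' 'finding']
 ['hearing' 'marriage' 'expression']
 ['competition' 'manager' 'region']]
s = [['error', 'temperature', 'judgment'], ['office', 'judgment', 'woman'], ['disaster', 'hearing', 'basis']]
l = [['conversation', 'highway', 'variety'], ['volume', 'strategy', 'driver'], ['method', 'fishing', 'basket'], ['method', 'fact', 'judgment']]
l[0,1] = 'highway'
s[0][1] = 'temperature'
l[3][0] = 'method'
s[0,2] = 'judgment'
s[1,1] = 'judgment'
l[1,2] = 'driver'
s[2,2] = 'basis'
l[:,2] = ['variety', 'driver', 'basket', 'judgment']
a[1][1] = 'marriage'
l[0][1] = 'highway'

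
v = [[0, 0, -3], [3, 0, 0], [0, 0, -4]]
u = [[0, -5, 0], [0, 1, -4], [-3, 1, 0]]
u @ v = [[-15, 0, 0], [3, 0, 16], [3, 0, 9]]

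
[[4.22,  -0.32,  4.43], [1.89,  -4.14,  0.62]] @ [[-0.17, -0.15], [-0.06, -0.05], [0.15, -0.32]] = [[-0.03, -2.03], [0.02, -0.27]]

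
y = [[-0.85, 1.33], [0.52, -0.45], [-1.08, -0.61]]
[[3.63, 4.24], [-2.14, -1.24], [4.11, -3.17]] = y @ [[-3.93, 0.83],[0.22, 3.72]]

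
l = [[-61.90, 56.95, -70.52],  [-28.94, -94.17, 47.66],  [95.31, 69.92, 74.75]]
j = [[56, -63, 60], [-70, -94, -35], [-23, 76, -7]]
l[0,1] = 56.95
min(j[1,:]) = -94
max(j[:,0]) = 56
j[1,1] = -94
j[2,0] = -23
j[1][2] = -35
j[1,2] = -35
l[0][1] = 56.95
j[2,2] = -7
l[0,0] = -61.9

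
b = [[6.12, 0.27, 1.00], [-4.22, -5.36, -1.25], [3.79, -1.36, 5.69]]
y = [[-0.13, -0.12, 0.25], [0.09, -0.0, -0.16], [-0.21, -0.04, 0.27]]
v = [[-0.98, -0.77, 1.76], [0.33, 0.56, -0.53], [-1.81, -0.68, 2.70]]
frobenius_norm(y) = 0.50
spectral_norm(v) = 4.02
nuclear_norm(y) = 0.60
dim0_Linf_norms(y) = [0.21, 0.12, 0.27]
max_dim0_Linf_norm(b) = 6.12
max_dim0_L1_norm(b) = 14.13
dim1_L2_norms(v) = [2.16, 0.84, 3.32]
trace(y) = 0.14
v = b @ y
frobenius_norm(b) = 11.63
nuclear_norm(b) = 18.39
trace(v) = 2.28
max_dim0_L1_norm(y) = 0.68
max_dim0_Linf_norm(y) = 0.27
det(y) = -0.00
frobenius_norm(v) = 4.05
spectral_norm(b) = 9.68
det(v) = 0.21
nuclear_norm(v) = 4.61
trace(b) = 6.45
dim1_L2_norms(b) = [6.21, 6.94, 6.97]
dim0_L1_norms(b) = [14.13, 6.99, 7.94]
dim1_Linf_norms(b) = [6.12, 5.36, 5.69]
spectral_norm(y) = 0.49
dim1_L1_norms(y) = [0.5, 0.25, 0.52]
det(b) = -165.80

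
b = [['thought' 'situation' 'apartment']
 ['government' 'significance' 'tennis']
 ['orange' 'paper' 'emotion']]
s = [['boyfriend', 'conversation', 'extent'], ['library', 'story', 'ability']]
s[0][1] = 'conversation'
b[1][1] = 'significance'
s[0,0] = 'boyfriend'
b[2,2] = 'emotion'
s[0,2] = 'extent'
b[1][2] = 'tennis'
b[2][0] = 'orange'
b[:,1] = ['situation', 'significance', 'paper']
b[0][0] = 'thought'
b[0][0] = 'thought'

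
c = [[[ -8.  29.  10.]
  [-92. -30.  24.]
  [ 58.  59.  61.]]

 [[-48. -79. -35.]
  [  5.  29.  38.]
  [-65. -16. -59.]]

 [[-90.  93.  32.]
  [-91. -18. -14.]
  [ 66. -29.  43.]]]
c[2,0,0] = -90.0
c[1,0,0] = -48.0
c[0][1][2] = 24.0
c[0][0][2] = 10.0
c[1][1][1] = 29.0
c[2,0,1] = 93.0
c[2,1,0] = -91.0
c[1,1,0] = 5.0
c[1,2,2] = -59.0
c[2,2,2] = 43.0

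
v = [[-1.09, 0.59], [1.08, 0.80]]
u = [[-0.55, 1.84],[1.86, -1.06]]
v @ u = [[1.7, -2.63], [0.89, 1.14]]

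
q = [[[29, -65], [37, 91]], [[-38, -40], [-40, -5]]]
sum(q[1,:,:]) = -123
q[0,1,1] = 91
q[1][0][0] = -38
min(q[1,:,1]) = -40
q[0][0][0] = 29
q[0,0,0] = 29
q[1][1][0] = -40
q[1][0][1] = -40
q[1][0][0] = -38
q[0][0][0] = 29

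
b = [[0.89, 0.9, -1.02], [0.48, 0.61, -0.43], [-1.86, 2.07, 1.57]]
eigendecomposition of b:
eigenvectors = [[-0.67, -0.68, 0.73],[-0.34, 0.02, 0.52],[0.66, -0.73, 0.44]]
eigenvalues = [2.37, -0.22, 0.92]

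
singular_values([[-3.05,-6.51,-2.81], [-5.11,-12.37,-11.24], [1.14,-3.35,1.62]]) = [19.0, 4.1, 1.51]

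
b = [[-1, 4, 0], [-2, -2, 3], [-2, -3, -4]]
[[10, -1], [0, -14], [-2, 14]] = b@[[-2, 1], [2, 0], [0, -4]]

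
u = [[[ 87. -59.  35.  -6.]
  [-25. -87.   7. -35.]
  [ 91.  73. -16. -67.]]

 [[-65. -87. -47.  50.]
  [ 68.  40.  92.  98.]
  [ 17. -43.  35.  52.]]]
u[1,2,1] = -43.0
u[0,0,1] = -59.0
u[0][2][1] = 73.0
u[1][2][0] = 17.0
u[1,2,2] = 35.0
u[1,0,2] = -47.0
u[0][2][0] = 91.0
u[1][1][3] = 98.0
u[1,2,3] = 52.0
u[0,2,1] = 73.0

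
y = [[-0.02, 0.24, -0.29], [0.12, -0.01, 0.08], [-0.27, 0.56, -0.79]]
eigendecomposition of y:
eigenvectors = [[0.32,-0.67,-0.33], [-0.12,-0.7,0.71], [0.94,-0.23,0.62]]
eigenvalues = [-0.95, 0.13, 0.0]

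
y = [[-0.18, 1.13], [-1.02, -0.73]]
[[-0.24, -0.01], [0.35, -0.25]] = y@[[-0.17, 0.22], [-0.24, 0.03]]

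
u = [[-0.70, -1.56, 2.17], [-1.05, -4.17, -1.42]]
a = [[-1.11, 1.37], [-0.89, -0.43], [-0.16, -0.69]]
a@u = [[-0.66, -3.98, -4.35], [1.07, 3.18, -1.32], [0.84, 3.13, 0.63]]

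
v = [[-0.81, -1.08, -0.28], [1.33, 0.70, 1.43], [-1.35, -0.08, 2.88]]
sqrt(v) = [[0.18, -0.74, 0.03], [1.11, 1.27, 0.47], [-0.6, -0.18, 1.73]]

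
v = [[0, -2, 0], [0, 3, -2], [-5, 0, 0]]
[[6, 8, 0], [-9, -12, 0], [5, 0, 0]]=v @ [[-1, 0, 0], [-3, -4, 0], [0, 0, 0]]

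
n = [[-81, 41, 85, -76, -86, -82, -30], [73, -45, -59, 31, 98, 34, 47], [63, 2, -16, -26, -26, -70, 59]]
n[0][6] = -30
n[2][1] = 2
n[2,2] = -16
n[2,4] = -26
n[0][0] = -81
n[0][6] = -30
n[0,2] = 85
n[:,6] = [-30, 47, 59]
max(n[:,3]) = 31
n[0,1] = 41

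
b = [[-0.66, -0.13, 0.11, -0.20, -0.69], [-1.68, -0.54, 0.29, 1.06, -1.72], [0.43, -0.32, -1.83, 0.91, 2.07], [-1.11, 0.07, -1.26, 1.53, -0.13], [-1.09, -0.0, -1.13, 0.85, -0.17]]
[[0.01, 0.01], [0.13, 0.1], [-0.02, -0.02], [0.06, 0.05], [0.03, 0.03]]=b@[[0.08,0.05], [-0.07,-0.05], [-0.04,-0.03], [0.06,0.04], [-0.10,-0.07]]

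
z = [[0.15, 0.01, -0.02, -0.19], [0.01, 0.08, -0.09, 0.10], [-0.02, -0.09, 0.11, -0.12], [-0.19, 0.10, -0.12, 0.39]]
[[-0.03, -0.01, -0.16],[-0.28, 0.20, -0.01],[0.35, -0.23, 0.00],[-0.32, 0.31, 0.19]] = z @ [[-2.75, 0.04, 0.02],[-1.03, 1.24, -0.41],[-0.37, -0.82, 0.54],[-2.01, 0.25, 0.76]]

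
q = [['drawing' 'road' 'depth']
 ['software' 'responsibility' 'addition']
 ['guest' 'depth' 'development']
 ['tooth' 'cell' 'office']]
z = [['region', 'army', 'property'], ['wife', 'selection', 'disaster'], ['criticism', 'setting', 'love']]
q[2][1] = 'depth'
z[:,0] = ['region', 'wife', 'criticism']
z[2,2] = 'love'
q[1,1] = 'responsibility'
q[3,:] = ['tooth', 'cell', 'office']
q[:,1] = ['road', 'responsibility', 'depth', 'cell']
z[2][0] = 'criticism'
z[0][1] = 'army'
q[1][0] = 'software'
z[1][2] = 'disaster'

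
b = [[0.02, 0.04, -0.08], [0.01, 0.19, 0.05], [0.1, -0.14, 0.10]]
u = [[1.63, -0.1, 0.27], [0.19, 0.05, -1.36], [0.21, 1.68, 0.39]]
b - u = [[-1.61, 0.14, -0.35], [-0.18, 0.14, 1.41], [-0.11, -1.82, -0.29]]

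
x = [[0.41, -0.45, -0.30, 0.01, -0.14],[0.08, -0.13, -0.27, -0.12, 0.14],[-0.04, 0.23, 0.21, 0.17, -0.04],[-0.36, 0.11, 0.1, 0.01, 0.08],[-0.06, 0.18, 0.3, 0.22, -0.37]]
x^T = [[0.41, 0.08, -0.04, -0.36, -0.06], [-0.45, -0.13, 0.23, 0.11, 0.18], [-0.3, -0.27, 0.21, 0.10, 0.30], [0.01, -0.12, 0.17, 0.01, 0.22], [-0.14, 0.14, -0.04, 0.08, -0.37]]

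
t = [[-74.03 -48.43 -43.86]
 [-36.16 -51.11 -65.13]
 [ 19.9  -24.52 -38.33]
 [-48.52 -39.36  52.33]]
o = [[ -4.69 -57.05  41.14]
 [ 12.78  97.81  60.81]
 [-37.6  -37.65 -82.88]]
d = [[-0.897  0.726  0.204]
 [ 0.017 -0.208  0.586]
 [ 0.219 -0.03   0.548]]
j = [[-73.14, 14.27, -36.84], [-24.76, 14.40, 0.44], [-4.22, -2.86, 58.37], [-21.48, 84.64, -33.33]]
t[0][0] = -74.03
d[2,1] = -0.03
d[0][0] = -0.897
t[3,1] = -39.36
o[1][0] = 12.78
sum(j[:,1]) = 110.45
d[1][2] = 0.586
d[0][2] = 0.204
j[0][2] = -36.84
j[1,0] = -24.76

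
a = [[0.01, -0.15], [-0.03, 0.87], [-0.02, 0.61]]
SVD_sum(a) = [[0.01,  -0.15], [-0.03,  0.87], [-0.02,  0.61]] + [[0.00, 0.0], [0.00, 0.0], [0.0, 0.0]]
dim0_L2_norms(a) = [0.04, 1.07]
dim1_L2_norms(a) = [0.15, 0.87, 0.61]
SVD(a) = [[0.14, 0.98], [-0.81, 0.01], [-0.57, 0.22]] @ diag([1.0737204761304648, 0.004933471208772929]) @ [[0.03,-1.00], [1.00,0.03]]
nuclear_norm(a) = 1.08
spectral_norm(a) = 1.07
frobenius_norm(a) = 1.07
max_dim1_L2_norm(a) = 0.87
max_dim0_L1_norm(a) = 1.63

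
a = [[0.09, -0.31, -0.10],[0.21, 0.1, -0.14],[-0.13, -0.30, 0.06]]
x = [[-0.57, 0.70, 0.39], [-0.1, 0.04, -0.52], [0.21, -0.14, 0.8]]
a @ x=[[-0.04, 0.06, 0.12], [-0.16, 0.17, -0.08], [0.12, -0.11, 0.15]]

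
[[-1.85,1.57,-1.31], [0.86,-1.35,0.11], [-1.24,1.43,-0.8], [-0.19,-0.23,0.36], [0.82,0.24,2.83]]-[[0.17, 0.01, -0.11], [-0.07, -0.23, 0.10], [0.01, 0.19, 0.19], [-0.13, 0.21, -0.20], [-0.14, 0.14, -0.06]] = [[-2.02, 1.56, -1.20], [0.93, -1.12, 0.01], [-1.25, 1.24, -0.99], [-0.06, -0.44, 0.56], [0.96, 0.1, 2.89]]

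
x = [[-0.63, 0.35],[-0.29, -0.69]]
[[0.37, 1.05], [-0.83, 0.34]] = x @ [[0.07, -1.57],[1.18, 0.17]]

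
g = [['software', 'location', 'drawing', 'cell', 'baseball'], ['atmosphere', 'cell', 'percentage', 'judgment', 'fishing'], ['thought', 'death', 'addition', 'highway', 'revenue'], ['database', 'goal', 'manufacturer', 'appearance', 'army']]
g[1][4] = 'fishing'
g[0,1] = 'location'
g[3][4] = 'army'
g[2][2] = 'addition'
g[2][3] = 'highway'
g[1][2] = 'percentage'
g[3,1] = 'goal'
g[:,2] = ['drawing', 'percentage', 'addition', 'manufacturer']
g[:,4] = ['baseball', 'fishing', 'revenue', 'army']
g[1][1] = 'cell'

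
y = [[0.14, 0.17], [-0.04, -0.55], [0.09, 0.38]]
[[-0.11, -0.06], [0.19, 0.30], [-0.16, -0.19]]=y@[[-0.42, 0.29], [-0.31, -0.57]]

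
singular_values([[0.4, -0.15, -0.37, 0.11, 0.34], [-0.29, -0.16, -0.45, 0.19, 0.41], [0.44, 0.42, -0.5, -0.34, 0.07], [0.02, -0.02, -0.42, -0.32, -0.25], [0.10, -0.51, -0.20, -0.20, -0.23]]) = [1.04, 0.79, 0.71, 0.48, 0.05]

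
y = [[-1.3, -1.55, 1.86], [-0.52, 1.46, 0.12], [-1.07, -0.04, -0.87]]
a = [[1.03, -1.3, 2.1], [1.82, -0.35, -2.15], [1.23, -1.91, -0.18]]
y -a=[[-2.33, -0.25, -0.24], [-2.34, 1.81, 2.27], [-2.3, 1.87, -0.69]]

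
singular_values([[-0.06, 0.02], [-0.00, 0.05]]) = [0.07, 0.04]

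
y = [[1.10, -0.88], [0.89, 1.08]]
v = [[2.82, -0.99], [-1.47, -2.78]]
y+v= [[3.92, -1.87], [-0.58, -1.70]]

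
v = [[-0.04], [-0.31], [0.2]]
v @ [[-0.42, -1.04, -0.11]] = [[0.02, 0.04, 0.00],[0.13, 0.32, 0.03],[-0.08, -0.21, -0.02]]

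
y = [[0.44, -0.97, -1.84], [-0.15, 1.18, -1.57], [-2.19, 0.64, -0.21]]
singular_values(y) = [2.49, 2.43, 1.25]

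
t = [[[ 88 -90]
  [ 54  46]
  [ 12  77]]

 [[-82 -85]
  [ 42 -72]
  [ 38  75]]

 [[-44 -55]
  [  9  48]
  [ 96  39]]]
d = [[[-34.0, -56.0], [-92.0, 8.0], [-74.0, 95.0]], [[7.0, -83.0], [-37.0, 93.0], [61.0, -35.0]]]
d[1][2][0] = 61.0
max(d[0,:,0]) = -34.0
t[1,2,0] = 38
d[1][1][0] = -37.0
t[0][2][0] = 12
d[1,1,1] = 93.0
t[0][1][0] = 54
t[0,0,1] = -90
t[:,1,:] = [[54, 46], [42, -72], [9, 48]]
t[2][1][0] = 9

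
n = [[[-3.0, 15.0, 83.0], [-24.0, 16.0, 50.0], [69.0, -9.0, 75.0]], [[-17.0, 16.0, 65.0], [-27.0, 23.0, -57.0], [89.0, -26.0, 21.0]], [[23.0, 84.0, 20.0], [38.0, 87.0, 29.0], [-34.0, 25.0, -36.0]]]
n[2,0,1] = 84.0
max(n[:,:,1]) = 87.0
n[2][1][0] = 38.0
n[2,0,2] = 20.0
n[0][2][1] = -9.0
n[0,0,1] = 15.0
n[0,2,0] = 69.0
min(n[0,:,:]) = -24.0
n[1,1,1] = 23.0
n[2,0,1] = 84.0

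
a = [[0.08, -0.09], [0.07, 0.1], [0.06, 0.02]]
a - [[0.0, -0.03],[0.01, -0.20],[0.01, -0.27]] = [[0.08, -0.06], [0.06, 0.30], [0.05, 0.29]]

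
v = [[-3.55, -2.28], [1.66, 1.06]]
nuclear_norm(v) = 4.66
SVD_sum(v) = [[-3.55, -2.28], [1.66, 1.06]] + [[0.0, -0.0], [0.00, -0.0]]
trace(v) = -2.49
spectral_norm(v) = 4.66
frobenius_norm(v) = 4.66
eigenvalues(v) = [-2.48, -0.01]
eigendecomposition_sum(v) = [[-3.55, -2.29], [1.67, 1.07]] + [[0.0, 0.01], [-0.01, -0.01]]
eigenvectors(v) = [[-0.91, 0.54], [0.42, -0.84]]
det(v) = 0.02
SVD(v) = [[-0.91,0.42], [0.42,0.91]] @ diag([4.656187075216666, 0.004681942466623263]) @ [[0.84, 0.54], [0.54, -0.84]]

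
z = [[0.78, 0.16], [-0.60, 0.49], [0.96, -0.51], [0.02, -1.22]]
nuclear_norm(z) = 2.75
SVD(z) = [[-0.25,-0.61], [0.47,0.10], [-0.63,-0.32], [-0.56,0.72]] @ diag([1.6242839754620544, 1.125300656294656]) @ [[-0.67, 0.74], [-0.74, -0.67]]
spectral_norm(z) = 1.62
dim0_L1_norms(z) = [2.36, 2.38]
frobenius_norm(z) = 1.98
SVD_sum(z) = [[0.28, -0.30], [-0.52, 0.57], [0.69, -0.76], [0.62, -0.68]] + [[0.5, 0.46],  [-0.08, -0.08],  [0.27, 0.25],  [-0.60, -0.54]]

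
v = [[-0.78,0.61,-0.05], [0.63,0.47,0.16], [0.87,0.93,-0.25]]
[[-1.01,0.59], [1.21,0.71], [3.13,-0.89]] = v @ [[2.04, -0.50], [0.74, 0.69], [-2.67, 4.40]]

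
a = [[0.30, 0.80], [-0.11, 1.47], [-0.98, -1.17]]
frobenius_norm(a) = 2.29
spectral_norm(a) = 2.14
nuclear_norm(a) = 2.94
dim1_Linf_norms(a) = [0.8, 1.47, 1.17]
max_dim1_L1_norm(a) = 2.15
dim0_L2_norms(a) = [1.03, 2.04]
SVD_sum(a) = [[0.28, 0.81], [0.44, 1.28], [-0.47, -1.35]] + [[0.02, -0.01], [-0.55, 0.19], [-0.51, 0.18]]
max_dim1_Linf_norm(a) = 1.47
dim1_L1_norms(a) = [1.1, 1.58, 2.15]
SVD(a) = [[-0.40, 0.03], [-0.63, -0.73], [0.67, -0.68]] @ diag([2.143498502394048, 0.7985700784743159]) @ [[-0.33, -0.94],[0.94, -0.33]]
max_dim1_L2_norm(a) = 1.53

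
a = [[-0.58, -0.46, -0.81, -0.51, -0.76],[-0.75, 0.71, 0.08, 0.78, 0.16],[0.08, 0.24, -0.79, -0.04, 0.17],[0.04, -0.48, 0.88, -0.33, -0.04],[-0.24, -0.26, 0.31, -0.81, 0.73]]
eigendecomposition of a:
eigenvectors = [[-0.42, 0.57, 0.20, -0.02, 0.08],[0.76, -0.02, 0.54, -0.8, 0.75],[0.13, -0.44, 0.40, -0.15, 0.17],[-0.22, 0.56, -0.62, 0.45, -0.51],[0.42, 0.42, -0.35, 0.37, -0.37]]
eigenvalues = [1.01, -0.99, -0.51, 0.19, 0.05]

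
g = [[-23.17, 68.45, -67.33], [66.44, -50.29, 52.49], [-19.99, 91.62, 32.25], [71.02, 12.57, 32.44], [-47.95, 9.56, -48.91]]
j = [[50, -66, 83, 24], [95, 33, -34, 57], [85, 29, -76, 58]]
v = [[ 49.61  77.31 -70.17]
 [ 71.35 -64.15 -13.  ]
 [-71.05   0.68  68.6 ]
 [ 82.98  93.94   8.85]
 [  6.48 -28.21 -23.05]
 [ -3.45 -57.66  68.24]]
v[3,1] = 93.94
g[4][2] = -48.91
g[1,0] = 66.44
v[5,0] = -3.45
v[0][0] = 49.61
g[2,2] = 32.25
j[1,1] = 33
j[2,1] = 29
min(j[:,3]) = 24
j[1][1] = 33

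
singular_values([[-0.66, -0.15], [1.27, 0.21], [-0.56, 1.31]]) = [1.59, 1.27]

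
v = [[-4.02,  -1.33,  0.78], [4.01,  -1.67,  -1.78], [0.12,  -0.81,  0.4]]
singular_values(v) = [5.97, 2.31, 0.62]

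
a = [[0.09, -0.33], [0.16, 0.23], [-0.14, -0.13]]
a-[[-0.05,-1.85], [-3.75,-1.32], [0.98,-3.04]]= [[0.14, 1.52], [3.91, 1.55], [-1.12, 2.91]]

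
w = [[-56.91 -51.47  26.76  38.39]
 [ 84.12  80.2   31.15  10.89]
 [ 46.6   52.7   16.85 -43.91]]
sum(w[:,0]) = 73.81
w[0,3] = 38.39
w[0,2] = 26.76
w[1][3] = 10.89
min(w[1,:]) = 10.89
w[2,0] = 46.6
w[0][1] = -51.47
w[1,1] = 80.2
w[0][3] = 38.39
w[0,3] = 38.39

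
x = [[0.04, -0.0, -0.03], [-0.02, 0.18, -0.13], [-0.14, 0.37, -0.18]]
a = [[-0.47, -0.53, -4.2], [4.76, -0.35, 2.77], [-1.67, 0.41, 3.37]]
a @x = [[0.58, -1.65, 0.84], [-0.19, 0.96, -0.60], [-0.55, 1.32, -0.61]]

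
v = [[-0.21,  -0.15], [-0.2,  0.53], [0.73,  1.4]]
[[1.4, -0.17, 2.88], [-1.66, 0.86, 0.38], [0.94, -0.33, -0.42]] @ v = [[1.84, 3.73],[0.45, 1.24],[-0.44, -0.90]]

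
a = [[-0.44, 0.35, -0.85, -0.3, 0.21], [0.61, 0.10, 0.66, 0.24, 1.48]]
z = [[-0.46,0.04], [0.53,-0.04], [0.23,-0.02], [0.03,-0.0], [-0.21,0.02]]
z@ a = [[0.23, -0.16, 0.42, 0.15, -0.04], [-0.26, 0.18, -0.48, -0.17, 0.05], [-0.11, 0.08, -0.21, -0.07, 0.02], [-0.01, 0.01, -0.03, -0.01, 0.01], [0.1, -0.07, 0.19, 0.07, -0.01]]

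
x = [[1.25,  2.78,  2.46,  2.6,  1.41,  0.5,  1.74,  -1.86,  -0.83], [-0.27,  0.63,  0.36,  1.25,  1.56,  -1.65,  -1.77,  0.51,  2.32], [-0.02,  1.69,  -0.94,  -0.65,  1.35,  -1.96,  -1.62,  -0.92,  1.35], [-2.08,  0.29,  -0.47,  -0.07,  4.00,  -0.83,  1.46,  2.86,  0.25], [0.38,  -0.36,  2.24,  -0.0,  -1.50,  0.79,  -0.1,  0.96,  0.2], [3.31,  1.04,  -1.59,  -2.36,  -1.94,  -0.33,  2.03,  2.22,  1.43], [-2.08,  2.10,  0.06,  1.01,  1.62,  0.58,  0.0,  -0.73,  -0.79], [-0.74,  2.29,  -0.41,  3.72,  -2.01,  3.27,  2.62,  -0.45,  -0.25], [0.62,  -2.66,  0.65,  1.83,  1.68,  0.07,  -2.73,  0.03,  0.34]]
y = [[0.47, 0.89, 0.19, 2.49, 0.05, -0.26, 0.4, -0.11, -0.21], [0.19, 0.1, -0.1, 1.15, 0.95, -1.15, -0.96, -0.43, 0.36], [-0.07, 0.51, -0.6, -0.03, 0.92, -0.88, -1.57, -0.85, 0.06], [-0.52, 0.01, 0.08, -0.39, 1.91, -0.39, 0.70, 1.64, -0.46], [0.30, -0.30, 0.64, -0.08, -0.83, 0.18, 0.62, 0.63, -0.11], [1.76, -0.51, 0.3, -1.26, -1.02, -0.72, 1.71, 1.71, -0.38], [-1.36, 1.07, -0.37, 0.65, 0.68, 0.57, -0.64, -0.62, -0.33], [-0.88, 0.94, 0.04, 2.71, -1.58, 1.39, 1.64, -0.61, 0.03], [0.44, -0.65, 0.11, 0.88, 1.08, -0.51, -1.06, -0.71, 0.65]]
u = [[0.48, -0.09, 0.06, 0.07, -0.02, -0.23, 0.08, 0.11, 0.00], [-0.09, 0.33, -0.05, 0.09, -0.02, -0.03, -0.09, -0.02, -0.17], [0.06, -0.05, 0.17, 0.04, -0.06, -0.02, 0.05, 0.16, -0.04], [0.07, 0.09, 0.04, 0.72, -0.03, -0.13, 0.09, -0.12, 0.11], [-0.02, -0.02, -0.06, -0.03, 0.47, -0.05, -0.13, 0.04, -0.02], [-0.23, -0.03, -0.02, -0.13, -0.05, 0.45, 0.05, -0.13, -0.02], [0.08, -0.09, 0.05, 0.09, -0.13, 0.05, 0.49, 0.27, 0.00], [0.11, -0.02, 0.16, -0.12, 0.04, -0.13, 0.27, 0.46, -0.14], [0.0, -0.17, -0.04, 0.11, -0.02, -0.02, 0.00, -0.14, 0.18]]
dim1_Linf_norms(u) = [0.48, 0.33, 0.17, 0.72, 0.47, 0.45, 0.49, 0.46, 0.18]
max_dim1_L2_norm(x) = 6.45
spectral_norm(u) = 0.94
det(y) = -0.00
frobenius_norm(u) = 1.59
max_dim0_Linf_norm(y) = 2.71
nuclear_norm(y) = 17.89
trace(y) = -2.57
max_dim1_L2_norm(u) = 0.77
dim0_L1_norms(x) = [10.75, 13.84, 9.18, 13.49, 17.07, 9.98, 14.07, 10.54, 7.76]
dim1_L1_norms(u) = [1.14, 0.89, 0.65, 1.4, 0.84, 1.11, 1.25, 1.45, 0.68]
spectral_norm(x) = 8.18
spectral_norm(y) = 5.11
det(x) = -4648.40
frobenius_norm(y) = 8.17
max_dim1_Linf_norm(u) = 0.72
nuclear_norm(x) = 37.29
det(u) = -0.00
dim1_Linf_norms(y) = [2.49, 1.15, 1.57, 1.91, 0.83, 1.76, 1.36, 2.71, 1.08]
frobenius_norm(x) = 14.69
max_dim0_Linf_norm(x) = 4.0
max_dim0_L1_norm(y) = 9.64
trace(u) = 3.75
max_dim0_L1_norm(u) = 1.45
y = x @ u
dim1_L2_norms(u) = [0.56, 0.41, 0.27, 0.77, 0.5, 0.54, 0.6, 0.61, 0.31]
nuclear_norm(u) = 3.76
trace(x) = -1.07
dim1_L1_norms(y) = [5.07, 5.39, 5.49, 6.1, 3.69, 9.37, 6.29, 9.82, 6.09]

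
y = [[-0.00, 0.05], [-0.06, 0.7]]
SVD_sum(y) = [[-0.0,0.05],[-0.06,0.7]] + [[0.00,0.0], [-0.00,-0.0]]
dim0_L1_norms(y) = [0.06, 0.75]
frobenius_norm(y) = 0.70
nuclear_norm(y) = 0.71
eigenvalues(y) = [0.0, 0.7]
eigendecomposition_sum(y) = [[0.0, -0.0],[0.0, -0.0]] + [[-0.0, 0.05],[-0.06, 0.70]]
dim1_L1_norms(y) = [0.05, 0.76]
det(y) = 0.00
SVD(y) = [[-0.07,-1.0],[-1.0,0.07]] @ diag([0.7043307872248802, 0.004259362297394728]) @ [[0.08, -1.0], [-1.0, -0.08]]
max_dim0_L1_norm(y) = 0.75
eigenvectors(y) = [[-1.0, -0.07], [-0.09, -1.0]]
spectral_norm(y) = 0.70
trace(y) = 0.70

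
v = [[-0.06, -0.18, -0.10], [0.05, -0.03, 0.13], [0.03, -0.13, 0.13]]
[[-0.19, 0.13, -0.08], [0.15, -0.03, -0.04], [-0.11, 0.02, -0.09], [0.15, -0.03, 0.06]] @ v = [[0.02, 0.04, 0.03], [-0.01, -0.02, -0.02], [0.0, 0.03, 0.0], [-0.01, -0.03, -0.01]]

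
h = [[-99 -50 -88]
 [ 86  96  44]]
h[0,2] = -88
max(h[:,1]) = 96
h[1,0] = 86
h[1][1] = 96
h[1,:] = [86, 96, 44]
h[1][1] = 96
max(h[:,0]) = 86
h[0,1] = -50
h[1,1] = 96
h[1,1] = 96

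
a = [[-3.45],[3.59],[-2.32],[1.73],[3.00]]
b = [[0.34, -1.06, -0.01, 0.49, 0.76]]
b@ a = [[-1.83]]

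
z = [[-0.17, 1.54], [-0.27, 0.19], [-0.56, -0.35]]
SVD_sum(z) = [[-0.09,  1.54], [-0.01,  0.2], [0.02,  -0.32]] + [[-0.08, -0.00], [-0.26, -0.01], [-0.58, -0.03]]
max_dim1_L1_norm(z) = 1.71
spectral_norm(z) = 1.59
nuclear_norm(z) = 2.23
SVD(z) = [[0.97, 0.13], [0.13, 0.41], [-0.2, 0.9]] @ diag([1.5926908874475267, 0.6394808339908314]) @ [[-0.06, 1.0], [-1.0, -0.06]]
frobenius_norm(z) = 1.72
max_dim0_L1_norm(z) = 2.08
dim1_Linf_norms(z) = [1.54, 0.27, 0.56]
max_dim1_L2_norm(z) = 1.55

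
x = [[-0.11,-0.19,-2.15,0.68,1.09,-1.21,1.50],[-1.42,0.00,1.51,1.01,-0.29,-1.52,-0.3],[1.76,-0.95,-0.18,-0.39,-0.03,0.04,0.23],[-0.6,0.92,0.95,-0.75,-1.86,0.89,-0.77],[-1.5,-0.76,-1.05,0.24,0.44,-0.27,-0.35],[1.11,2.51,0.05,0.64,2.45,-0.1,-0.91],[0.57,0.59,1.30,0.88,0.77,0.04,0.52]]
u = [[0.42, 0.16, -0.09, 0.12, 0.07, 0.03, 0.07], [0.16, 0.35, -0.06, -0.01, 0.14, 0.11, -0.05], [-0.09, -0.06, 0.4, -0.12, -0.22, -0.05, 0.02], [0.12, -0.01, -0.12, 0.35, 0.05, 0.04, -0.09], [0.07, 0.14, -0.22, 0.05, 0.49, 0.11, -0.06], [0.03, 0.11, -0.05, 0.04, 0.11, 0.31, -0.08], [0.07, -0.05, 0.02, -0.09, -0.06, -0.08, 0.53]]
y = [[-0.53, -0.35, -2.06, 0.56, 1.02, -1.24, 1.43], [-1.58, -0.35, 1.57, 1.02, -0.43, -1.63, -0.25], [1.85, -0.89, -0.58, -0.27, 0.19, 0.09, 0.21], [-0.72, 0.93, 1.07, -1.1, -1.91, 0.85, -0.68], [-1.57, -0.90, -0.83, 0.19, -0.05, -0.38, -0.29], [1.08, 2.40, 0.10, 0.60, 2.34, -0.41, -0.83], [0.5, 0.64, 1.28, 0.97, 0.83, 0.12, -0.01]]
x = u + y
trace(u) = 2.85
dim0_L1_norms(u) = [0.96, 0.88, 0.96, 0.78, 1.14, 0.73, 0.9]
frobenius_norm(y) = 7.33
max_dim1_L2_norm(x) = 3.85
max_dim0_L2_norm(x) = 3.39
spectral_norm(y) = 4.39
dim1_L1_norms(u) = [0.96, 0.88, 0.96, 0.78, 1.14, 0.73, 0.9]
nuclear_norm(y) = 16.07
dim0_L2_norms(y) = [3.26, 2.98, 3.24, 1.99, 3.33, 2.29, 1.84]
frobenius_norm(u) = 1.26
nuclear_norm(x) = 16.21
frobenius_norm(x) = 7.26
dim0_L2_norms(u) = [0.48, 0.43, 0.49, 0.4, 0.58, 0.36, 0.55]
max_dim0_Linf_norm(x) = 2.51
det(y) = 13.06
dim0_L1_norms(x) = [7.07, 5.92, 7.19, 4.59, 6.93, 4.07, 4.58]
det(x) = 21.53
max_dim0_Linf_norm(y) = 2.4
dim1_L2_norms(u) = [0.48, 0.43, 0.49, 0.4, 0.58, 0.36, 0.55]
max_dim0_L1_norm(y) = 7.83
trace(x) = -0.18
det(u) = 0.00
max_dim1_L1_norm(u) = 1.14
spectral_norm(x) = 4.35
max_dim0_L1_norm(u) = 1.14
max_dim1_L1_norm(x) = 7.77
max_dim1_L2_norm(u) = 0.58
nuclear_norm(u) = 2.85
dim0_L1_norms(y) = [7.83, 6.46, 7.49, 4.71, 6.77, 4.72, 3.7]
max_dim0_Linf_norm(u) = 0.53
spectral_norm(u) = 0.90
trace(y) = -3.03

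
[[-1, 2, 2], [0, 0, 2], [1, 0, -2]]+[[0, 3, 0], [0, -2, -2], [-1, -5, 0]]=[[-1, 5, 2], [0, -2, 0], [0, -5, -2]]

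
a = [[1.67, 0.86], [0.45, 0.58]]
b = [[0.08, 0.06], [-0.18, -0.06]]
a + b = [[1.75, 0.92], [0.27, 0.52]]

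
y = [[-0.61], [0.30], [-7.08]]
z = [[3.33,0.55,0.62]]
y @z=[[-2.03, -0.34, -0.38], [1.0, 0.16, 0.19], [-23.58, -3.89, -4.39]]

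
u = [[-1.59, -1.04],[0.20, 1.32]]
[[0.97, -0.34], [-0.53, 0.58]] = u @ [[-0.39, -0.08], [-0.34, 0.45]]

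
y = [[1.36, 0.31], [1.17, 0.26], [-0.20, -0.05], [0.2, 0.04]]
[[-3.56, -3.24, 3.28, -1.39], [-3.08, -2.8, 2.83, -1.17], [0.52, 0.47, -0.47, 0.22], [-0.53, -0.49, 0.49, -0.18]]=y @ [[-3.01, -2.92, 2.81, -0.23],[1.71, 2.37, -1.76, -3.47]]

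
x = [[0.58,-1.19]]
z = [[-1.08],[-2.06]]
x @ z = [[1.83]]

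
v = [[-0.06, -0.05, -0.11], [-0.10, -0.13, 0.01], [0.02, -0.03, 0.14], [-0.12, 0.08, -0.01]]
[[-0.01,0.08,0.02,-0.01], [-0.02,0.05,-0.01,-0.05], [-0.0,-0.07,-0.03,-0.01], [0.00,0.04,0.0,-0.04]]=v@[[0.06, -0.40, 0.03, 0.36], [0.14, -0.1, 0.04, 0.08], [-0.00, -0.47, -0.21, -0.13]]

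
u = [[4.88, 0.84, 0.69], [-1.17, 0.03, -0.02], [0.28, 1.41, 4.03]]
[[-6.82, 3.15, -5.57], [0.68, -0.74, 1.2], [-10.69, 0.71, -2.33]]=u @ [[-0.64,0.63,-1.03], [-3.17,-0.02,-0.33], [-1.50,0.14,-0.39]]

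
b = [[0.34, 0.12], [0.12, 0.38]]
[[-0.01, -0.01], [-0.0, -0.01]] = b @ [[-0.02, -0.01], [0.00, -0.03]]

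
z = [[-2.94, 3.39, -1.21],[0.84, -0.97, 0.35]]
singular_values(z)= [4.83, 0.0]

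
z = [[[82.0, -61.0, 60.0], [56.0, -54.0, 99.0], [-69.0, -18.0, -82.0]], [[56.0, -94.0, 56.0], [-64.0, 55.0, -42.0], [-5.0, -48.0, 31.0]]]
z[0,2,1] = -18.0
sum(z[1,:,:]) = -55.0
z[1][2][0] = -5.0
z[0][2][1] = -18.0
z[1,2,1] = -48.0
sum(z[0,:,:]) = 13.0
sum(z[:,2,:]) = -191.0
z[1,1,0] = -64.0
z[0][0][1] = -61.0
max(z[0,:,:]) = 99.0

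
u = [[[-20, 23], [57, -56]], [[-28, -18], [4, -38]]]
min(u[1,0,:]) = -28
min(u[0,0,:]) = -20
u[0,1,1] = -56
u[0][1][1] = -56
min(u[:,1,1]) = -56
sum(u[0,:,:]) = 4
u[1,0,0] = -28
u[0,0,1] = 23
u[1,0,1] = -18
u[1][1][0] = 4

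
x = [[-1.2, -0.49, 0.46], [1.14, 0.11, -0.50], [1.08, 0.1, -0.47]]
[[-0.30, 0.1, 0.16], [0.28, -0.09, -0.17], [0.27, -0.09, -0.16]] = x@[[0.21, -0.15, -0.12],[0.03, 0.01, 0.04],[-0.08, -0.16, 0.08]]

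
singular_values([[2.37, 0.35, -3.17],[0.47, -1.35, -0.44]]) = [4.01, 1.39]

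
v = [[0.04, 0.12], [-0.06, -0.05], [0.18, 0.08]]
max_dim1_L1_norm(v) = 0.26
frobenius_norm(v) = 0.25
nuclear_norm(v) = 0.32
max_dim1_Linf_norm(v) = 0.18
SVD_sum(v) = [[0.08, 0.06], [-0.06, -0.05], [0.16, 0.11]] + [[-0.04, 0.06], [0.00, -0.0], [0.02, -0.03]]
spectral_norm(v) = 0.23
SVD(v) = [[-0.44, -0.87], [0.34, 0.06], [-0.83, 0.49]] @ diag([0.231890068062237, 0.08442153951504967]) @ [[-0.81, -0.59], [0.59, -0.81]]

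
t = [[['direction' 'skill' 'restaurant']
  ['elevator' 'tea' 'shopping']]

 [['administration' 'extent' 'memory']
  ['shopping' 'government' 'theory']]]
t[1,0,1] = 'extent'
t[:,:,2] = [['restaurant', 'shopping'], ['memory', 'theory']]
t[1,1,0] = 'shopping'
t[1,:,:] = [['administration', 'extent', 'memory'], ['shopping', 'government', 'theory']]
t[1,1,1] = 'government'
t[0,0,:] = ['direction', 'skill', 'restaurant']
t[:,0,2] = ['restaurant', 'memory']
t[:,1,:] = [['elevator', 'tea', 'shopping'], ['shopping', 'government', 'theory']]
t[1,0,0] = 'administration'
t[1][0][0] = 'administration'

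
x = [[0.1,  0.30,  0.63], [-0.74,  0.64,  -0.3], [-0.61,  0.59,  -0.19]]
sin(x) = [[0.17, 0.28, 0.72], [-0.79, 0.72, -0.28], [-0.65, 0.65, -0.16]]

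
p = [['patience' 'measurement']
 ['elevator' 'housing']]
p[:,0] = ['patience', 'elevator']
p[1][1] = 'housing'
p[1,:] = ['elevator', 'housing']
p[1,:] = ['elevator', 'housing']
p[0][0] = 'patience'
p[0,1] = 'measurement'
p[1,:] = ['elevator', 'housing']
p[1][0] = 'elevator'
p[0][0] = 'patience'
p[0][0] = 'patience'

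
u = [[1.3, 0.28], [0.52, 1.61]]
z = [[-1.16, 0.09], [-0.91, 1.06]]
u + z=[[0.14, 0.37], [-0.39, 2.67]]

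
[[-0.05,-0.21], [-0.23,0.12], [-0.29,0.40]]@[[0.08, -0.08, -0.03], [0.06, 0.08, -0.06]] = [[-0.02,  -0.01,  0.01], [-0.01,  0.03,  -0.0], [0.00,  0.06,  -0.02]]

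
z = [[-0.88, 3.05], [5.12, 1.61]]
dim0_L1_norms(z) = [6.0, 4.66]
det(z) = -17.03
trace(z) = 0.73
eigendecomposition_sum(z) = [[-2.46,1.39], [2.33,-1.32]] + [[1.58,  1.66], [2.79,  2.93]]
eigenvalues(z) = [-3.78, 4.51]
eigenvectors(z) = [[-0.72,  -0.49], [0.69,  -0.87]]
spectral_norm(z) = 5.37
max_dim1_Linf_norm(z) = 5.12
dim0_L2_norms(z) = [5.2, 3.45]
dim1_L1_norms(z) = [3.93, 6.73]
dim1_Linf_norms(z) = [3.05, 5.12]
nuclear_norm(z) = 8.54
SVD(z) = [[0.02, 1.00], [1.0, -0.02]] @ diag([5.367983710581041, 3.1730349640268076]) @ [[0.95, 0.31], [-0.31, 0.95]]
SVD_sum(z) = [[0.11,0.04], [5.10,1.68]] + [[-0.99, 3.01], [0.02, -0.07]]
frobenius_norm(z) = 6.24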